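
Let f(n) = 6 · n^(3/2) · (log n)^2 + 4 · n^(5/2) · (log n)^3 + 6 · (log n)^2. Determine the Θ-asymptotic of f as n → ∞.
f(n) ∈ Θ(n^(5/2) · (log n)^3)

Compare the terms by growth order. For large n, n^a · (log n)^b dominates n^a' · (log n)^b' iff a > a', or (a = a' and b > b'). Ranking the 3 terms shows the dominant one is 4 · n^(5/2) · (log n)^3. Hence f(n) ∈ Θ(n^(5/2) · (log n)^3).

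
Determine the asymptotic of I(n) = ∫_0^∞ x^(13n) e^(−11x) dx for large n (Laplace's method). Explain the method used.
I(n) ~ (sqrt(2π·13n) / 11) · (13n/(11e))^(13n)

Write the integrand as exp(13n ln x − 11x) and set f(x) = 13n ln x − 11x. Then f'(x) = 13n/x − 11 = 0 at x* = 13n/11, and f''(x*) = −13n/x*^2 = −11^2/(13n). Laplace's method (interior maximum) gives
  I(n) ~ e^(f(x*)) · sqrt(2π / |f''(x*)|)
        = exp(13n ln(13n/11) − 13n) · sqrt(2π · 13n / 11^2)
        = (13n/11)^(13n) e^(−13n) · sqrt(2π·13n) / 11
        = (sqrt(2π·13n) / 11) · (13n/(11e))^(13n).
This matches Γ(13n+1)/11^(13n+1) with Stirling applied to Γ.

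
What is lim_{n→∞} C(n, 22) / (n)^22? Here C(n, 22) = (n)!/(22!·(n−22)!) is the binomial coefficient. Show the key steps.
lim = 1/22! = 1/1124000727777607680000

With N = n → ∞: C(N, 22) / N^22 = [N(N−1)…(N−21)] / (22! · N^22) = (1/22!) · 1 · (1 − 1/n) · … · (1 − 21/n). Each factor → 1 as N → ∞, so the limit is 1/22! = 1/1124000727777607680000.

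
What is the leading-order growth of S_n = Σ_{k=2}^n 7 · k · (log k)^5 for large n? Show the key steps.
S_n ~ 7 · n^2 · (log n)^5 / 2

By integral comparison, S_n = ∫_1^n 7 · x · (log x)^5 dx + O(n · (log n)^5). For the integral, the leading term of ∫_1^n x^1 (log x)^5 dx is n^2/2 · (log n)^5 (by repeated integration by parts; each step lowers the log-exponent and produces a relatively O(1/log n) correction). Hence S_n ~ 7 · n^2 · (log n)^5 / 2.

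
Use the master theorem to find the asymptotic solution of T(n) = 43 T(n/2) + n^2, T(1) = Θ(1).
T(n) = Θ(n^(log_2 43))

Master theorem: compare f(n) = n^2 to n^(log_2 43) where log_2 43 ≈ 5.426. Since 2 < log_2 43, we have f(n) = O(n^(log_2 43 − ε)) for some ε > 0 — Case 1. Hence T(n) = Θ(n^(log_2 43)).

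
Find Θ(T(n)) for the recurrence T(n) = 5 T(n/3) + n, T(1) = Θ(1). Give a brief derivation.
T(n) = Θ(n^(log_3 5))

Master theorem: compare f(n) = n to n^(log_3 5) where log_3 5 ≈ 1.465. Since 1 < log_3 5, we have f(n) = O(n^(log_3 5 − ε)) for some ε > 0 — Case 1. Hence T(n) = Θ(n^(log_3 5)).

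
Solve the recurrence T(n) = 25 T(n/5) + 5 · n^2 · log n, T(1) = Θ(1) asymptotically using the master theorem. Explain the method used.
T(n) = Θ(n^2 · (log n)^2)

Here log_5 25 = 2 and f(n) = 5 · n^2 · log n = Θ(n^(log_5 25) · (log n)^1). This is the extended Case 2 of the master theorem (f matches the critical exponent up to log factors), giving T(n) = Θ(n^(log_5 25) · (log n)^(1+1)) = Θ(n^2 · (log n)^2).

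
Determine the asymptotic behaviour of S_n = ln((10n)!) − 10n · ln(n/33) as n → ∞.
S_n ~ 10n · (ln 330 − 1) + O(ln n)

Stirling: ln((10n)!) = 10n ln(10n) − 10n + O(ln n).
  S_n = 10n ln(10n) − 10n − 10n ln(n/33) + O(ln n)
      = 10n ln(10n) − 10n ln n + 10n ln 33 − 10n + O(ln n)
      = 10n ln 10 + 10n ln 33 − 10n + O(ln n)
      = 10n (ln 330 − 1) + O(ln n).
Numerically ln(330) − 1 ≈ 4.7991.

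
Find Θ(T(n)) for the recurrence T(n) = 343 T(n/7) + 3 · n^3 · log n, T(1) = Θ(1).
T(n) = Θ(n^3 · (log n)^2)

Here log_7 343 = 3 and f(n) = 3 · n^3 · log n = Θ(n^(log_7 343) · (log n)^1). This is the extended Case 2 of the master theorem (f matches the critical exponent up to log factors), giving T(n) = Θ(n^(log_7 343) · (log n)^(1+1)) = Θ(n^3 · (log n)^2).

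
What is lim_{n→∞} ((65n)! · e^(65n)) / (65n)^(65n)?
lim = ∞

Stirling: (65n)! ~ sqrt(2π·65n) · (65n/e)^(65n). Hence
  (65n)! · e^(65n) / (65n)^(65n) ~ sqrt(2π·65n) = sqrt(2π·65) · sqrt(n) → ∞.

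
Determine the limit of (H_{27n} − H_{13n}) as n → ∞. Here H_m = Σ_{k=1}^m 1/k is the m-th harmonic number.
lim = ln(27/13)

Euler-Maclaurin gives H_m = ln m + γ + 1/(2m) + O(1/m^2). The γ and O(1/m) terms cancel in the difference:
  H_{27n} − H_{13n} = ln(27n) − ln(13n) + O(1/n) = ln(27/13) + O(1/n).
Hence the limit is ln(27/13).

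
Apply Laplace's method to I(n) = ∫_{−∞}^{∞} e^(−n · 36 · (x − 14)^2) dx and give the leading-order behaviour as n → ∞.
I(n) = sqrt(π/(36n))

Here φ(x) = 36 · (x − 14)^2 has its unique minimum at x* = 14 with φ(x*) = 0 and φ''(x*) = 72. Laplace's method gives
  I(n) ~ e^(−n φ(x*)) · sqrt(2π / (n · φ''(x*))) = sqrt(2π / (72n)) = sqrt(π/(36n)).
This is exact: substituting u = (x − 14)·sqrt(36n) gives I(n) = (1/sqrt(36n)) ∫_{−∞}^{∞} e^(−u^2) du = sqrt(π/(36n)).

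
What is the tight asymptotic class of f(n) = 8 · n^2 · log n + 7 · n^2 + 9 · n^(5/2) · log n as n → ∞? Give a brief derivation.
f(n) ∈ Θ(n^(5/2) · log n)

Compare the terms by growth order. For large n, n^a · (log n)^b dominates n^a' · (log n)^b' iff a > a', or (a = a' and b > b'). Ranking the 3 terms shows the dominant one is 9 · n^(5/2) · log n. Hence f(n) ∈ Θ(n^(5/2) · log n).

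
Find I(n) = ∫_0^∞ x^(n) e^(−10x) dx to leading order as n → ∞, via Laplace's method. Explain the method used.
I(n) ~ (sqrt(2π·n) / 10) · (n/(10e))^(n)

Write the integrand as exp(n ln x − 10x) and set f(x) = n ln x − 10x. Then f'(x) = n/x − 10 = 0 at x* = n/10, and f''(x*) = −n/x*^2 = −10^2/(n). Laplace's method (interior maximum) gives
  I(n) ~ e^(f(x*)) · sqrt(2π / |f''(x*)|)
        = exp(n ln(n/10) − n) · sqrt(2π · n / 10^2)
        = (n/10)^(n) e^(−n) · sqrt(2π·n) / 10
        = (sqrt(2π·n) / 10) · (n/(10e))^(n).
This matches Γ(n+1)/10^(n+1) with Stirling applied to Γ.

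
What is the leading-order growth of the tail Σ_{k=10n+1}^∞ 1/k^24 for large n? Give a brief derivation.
Σ_{k>10n} 1/k^24 ~ 1/(23 · (10n)^23)

Compare to the integral: ∫_{10n}^∞ x^(−24) dx = [−x^(−23)/23]_{10n}^∞ = 1/((24−1)·(10n)^23). Euler-Maclaurin then gives
  Σ_{k>10n} 1/k^24 = ∫_{10n}^∞ dx/x^24 − 1/(2·(10n)^24) + O(1/(10n)^25).
(Equivalently this is ζ(24) − Σ_{k≤10n} 1/k^24.)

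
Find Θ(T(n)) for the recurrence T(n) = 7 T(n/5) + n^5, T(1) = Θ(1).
T(n) = Θ(n^5)

log_5 7 ≈ 1.209. f(n) = n^5 dominates n^(log_5 7) since 5 > 1.209, and the regularity condition a·f(n/b) = 7·(n/5)^5 = (7/3125)·n^5 ≤ c·f(n) holds with c = 7/3125 ≈ 0.00224 < 1. So this is Case 3: T(n) = Θ(f(n)) = Θ(n^5).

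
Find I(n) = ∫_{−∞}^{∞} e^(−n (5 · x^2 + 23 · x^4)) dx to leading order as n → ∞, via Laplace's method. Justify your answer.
I(n) ~ sqrt(π/(5n))

φ(x) = 5 · x^2 + 23 · x^4 has its unique global minimum at x* = 0 (since φ'(x) = 10x + 92x^3 = 0 only at x = 0 for real x with both coefficients positive, and φ → ∞ as |x| → ∞). At x* = 0, φ(0) = 0 and φ''(0) = 10. Laplace's method then gives
  I(n) ~ sqrt(2π / (n · φ''(0))) · e^(−n φ(0)) = sqrt(2π / (10n)) = sqrt(π/(5n)).
The 23 · x^4 term contributes only at subleading order (an O(1/n) relative correction).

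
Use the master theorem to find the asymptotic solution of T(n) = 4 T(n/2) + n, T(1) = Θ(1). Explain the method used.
T(n) = Θ(n^2)

Master theorem: compare f(n) = n to n^(log_2 4) where log_2 4 = 2. Since 1 < log_2 4, we have f(n) = O(n^(log_2 4 − ε)) for some ε > 0 — Case 1. Hence T(n) = Θ(n^(log_2 4)) = Θ(n^2).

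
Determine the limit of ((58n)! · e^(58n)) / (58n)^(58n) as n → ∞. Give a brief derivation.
lim = ∞

Stirling: (58n)! ~ sqrt(2π·58n) · (58n/e)^(58n). Hence
  (58n)! · e^(58n) / (58n)^(58n) ~ sqrt(2π·58n) = sqrt(2π·58) · sqrt(n) → ∞.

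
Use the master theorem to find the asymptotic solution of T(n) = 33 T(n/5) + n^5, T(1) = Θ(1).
T(n) = Θ(n^5)

log_5 33 ≈ 2.173. f(n) = n^5 dominates n^(log_5 33) since 5 > 2.173, and the regularity condition a·f(n/b) = 33·(n/5)^5 = (33/3125)·n^5 ≤ c·f(n) holds with c = 33/3125 ≈ 0.0106 < 1. So this is Case 3: T(n) = Θ(f(n)) = Θ(n^5).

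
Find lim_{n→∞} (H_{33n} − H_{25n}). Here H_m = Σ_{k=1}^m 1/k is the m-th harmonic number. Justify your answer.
lim = ln(33/25)

Euler-Maclaurin gives H_m = ln m + γ + 1/(2m) + O(1/m^2). The γ and O(1/m) terms cancel in the difference:
  H_{33n} − H_{25n} = ln(33n) − ln(25n) + O(1/n) = ln(33/25) + O(1/n).
Hence the limit is ln(33/25).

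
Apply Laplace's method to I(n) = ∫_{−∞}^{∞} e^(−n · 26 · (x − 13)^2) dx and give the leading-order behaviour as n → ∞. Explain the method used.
I(n) = sqrt(π/(26n))

Here φ(x) = 26 · (x − 13)^2 has its unique minimum at x* = 13 with φ(x*) = 0 and φ''(x*) = 52. Laplace's method gives
  I(n) ~ e^(−n φ(x*)) · sqrt(2π / (n · φ''(x*))) = sqrt(2π / (52n)) = sqrt(π/(26n)).
This is exact: substituting u = (x − 13)·sqrt(26n) gives I(n) = (1/sqrt(26n)) ∫_{−∞}^{∞} e^(−u^2) du = sqrt(π/(26n)).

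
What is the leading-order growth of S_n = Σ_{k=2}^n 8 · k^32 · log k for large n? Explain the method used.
S_n ~ 8 · n^33 log n / 33 − 8 · n^33 / 1089

By integral comparison, S_n = ∫_1^n 8 · x^32 · log x dx + O(n^32 · log n). For the integral, ∫ x^32 log x dx = n^33 log n / 33 − n^33/1089 (integration by parts). Hence S_n ~ 8 · n^33 log n / 33 − 8 · n^33 / 1089.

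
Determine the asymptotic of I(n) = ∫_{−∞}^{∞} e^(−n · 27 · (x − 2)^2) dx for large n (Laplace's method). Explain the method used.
I(n) = sqrt(π/(27n))

Here φ(x) = 27 · (x − 2)^2 has its unique minimum at x* = 2 with φ(x*) = 0 and φ''(x*) = 54. Laplace's method gives
  I(n) ~ e^(−n φ(x*)) · sqrt(2π / (n · φ''(x*))) = sqrt(2π / (54n)) = sqrt(π/(27n)).
This is exact: substituting u = (x − 2)·sqrt(27n) gives I(n) = (1/sqrt(27n)) ∫_{−∞}^{∞} e^(−u^2) du = sqrt(π/(27n)).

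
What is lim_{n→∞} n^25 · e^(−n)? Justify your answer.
lim = 0

Exponentials with base > 1 dominate every fixed polynomial: for any fixed c, n^c / e^n → 0 as n → ∞ (e.g. by the ratio test, or since e^n grows faster than any power of n). Hence n^25 · e^(−n) = n^25 / e^n → 0.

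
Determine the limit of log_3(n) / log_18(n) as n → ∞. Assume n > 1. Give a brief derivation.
lim = ln(18) / ln(3) = log_3(18)

Change of base: log_3(n) = ln n / ln 3 and log_18(n) = ln n / ln 18. The ratio is (ln n / ln 3) · (ln 18 / ln n) = ln 18 / ln 3, a constant independent of n. So the limit is ln 18 / ln 3 = log_3(18).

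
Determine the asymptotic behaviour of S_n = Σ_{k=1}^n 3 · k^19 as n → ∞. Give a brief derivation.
S_n ~ 3 · n^20 / 20

By integral comparison (Euler-Maclaurin), Σ_{k=1}^n 3 · k^19 = 3 · ∫_0^n x^19 dx + O(n^19) = 3 · n^20/20 + O(n^19). (Equivalently, Faulhaber's formula gives the same leading term.)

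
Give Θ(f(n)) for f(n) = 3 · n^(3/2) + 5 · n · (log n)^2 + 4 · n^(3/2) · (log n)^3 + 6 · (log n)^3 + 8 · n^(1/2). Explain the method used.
f(n) ∈ Θ(n^(3/2) · (log n)^3)

Compare the terms by growth order. For large n, n^a · (log n)^b dominates n^a' · (log n)^b' iff a > a', or (a = a' and b > b'). Ranking the 5 terms shows the dominant one is 4 · n^(3/2) · (log n)^3. Hence f(n) ∈ Θ(n^(3/2) · (log n)^3).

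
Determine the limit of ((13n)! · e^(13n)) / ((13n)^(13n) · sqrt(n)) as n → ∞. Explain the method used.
lim = sqrt(2π·13)

Stirling: (13n)! ~ sqrt(2π·13n) · (13n/e)^(13n). Hence
  (13n)! · e^(13n) / (13n)^(13n) ~ sqrt(2π·13n).
Dividing by sqrt(n): sqrt(2π·13n) / sqrt(n) = sqrt(2π·13) · n^((1−1)/2), so the limit is sqrt(2π·13).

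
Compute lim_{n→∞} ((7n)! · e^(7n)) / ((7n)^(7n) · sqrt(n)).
lim = sqrt(2π·7)

Stirling: (7n)! ~ sqrt(2π·7n) · (7n/e)^(7n). Hence
  (7n)! · e^(7n) / (7n)^(7n) ~ sqrt(2π·7n).
Dividing by sqrt(n): sqrt(2π·7n) / sqrt(n) = sqrt(2π·7) · n^((1−1)/2), so the limit is sqrt(2π·7).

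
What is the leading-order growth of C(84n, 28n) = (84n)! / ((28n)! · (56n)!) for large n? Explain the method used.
C(84n, 28n) ~ (27/4)^(28n) · sqrt(3/(4π·28n))

Write N = 28n. Apply Stirling to each factorial:
  (3N)! ~ sqrt(2π·3N) · (3N/e)^(3N),
  N! ~ sqrt(2π N) · (N/e)^N,
  (2N)! ~ sqrt(2π·2N) · (2N/e)^(2N).
The exponential factors combine to (3N)^(3N) / (N^N · (2N)^(2N)) = 3^(3N)/2^(2N) = (3^3/2^2)^N = (27/4)^N.
The square-root prefactors combine to sqrt(2π·3N) / (sqrt(2π N)·sqrt(2π·2N)) = sqrt(3 / (2π·2·N)) = sqrt(3/(4π·28n)).
Substituting N = 28n: C(84n, 28n) ~ (27/4)^(28n) · sqrt(3/(4π·28n)).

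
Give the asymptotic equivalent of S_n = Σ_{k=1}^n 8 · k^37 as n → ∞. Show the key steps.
S_n ~ 4 · n^38 / 19

By integral comparison (Euler-Maclaurin), Σ_{k=1}^n 8 · k^37 = 8 · ∫_0^n x^37 dx + O(n^37) = 8 · n^38/38 = 4 · n^38 / 19 + O(n^37). (Equivalently, Faulhaber's formula gives the same leading term.)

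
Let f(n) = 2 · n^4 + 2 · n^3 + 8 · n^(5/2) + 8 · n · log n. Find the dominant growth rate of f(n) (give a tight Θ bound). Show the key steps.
f(n) ∈ Θ(n^4)

Compare the terms by growth order. For large n, n^a · (log n)^b dominates n^a' · (log n)^b' iff a > a', or (a = a' and b > b'). Ranking the 4 terms shows the dominant one is 2 · n^4. Hence f(n) ∈ Θ(n^4).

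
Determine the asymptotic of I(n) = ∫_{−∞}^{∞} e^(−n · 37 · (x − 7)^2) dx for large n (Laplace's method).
I(n) = sqrt(π/(37n))

Here φ(x) = 37 · (x − 7)^2 has its unique minimum at x* = 7 with φ(x*) = 0 and φ''(x*) = 74. Laplace's method gives
  I(n) ~ e^(−n φ(x*)) · sqrt(2π / (n · φ''(x*))) = sqrt(2π / (74n)) = sqrt(π/(37n)).
This is exact: substituting u = (x − 7)·sqrt(37n) gives I(n) = (1/sqrt(37n)) ∫_{−∞}^{∞} e^(−u^2) du = sqrt(π/(37n)).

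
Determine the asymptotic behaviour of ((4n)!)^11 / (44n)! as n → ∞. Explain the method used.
((4n)!)^11/(44n)! ~ ((2π·4n)^(10/2) / sqrt(11)) · 11^(−11·4n)  →  0

Write N = 4n. Stirling: N! ~ sqrt(2π N)(N/e)^N and (11N)! ~ sqrt(2π·11N)·(11N/e)^(11N).
  (N!)^11/(11N)! ~ (2π N)^(11/2) (N/e)^(11N) / [sqrt(2π·11N) (11N/e)^(11N)]
     = (2π N)^(11/2) / sqrt(2π·11N) · (N/(11N))^(11N)
     = (2π N)^((11−1)/2) / sqrt(11) · 11^(−11N).
Since 11^11 > 1, the factor 11^(−11N) decays exponentially, so the ratio → 0. Substituting N = 4n gives the stated form.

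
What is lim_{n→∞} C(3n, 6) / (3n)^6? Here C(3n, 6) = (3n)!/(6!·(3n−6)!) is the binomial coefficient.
lim = 1/6! = 1/720

With N = 3n → ∞: C(N, 6) / N^6 = [N(N−1)…(N−5)] / (6! · N^6) = (1/6!) · 1 · (1 − 1/(3n)) · … · (1 − 5/(3n)). Each factor → 1 as N → ∞, so the limit is 1/6! = 1/720.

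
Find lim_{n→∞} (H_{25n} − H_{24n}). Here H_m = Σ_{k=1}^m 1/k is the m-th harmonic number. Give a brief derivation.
lim = ln(25/24)

Euler-Maclaurin gives H_m = ln m + γ + 1/(2m) + O(1/m^2). The γ and O(1/m) terms cancel in the difference:
  H_{25n} − H_{24n} = ln(25n) − ln(24n) + O(1/n) = ln(25/24) + O(1/n).
Hence the limit is ln(25/24).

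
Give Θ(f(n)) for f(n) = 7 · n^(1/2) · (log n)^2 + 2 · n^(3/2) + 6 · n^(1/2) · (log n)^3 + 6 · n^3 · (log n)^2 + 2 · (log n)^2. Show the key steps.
f(n) ∈ Θ(n^3 · (log n)^2)

Compare the terms by growth order. For large n, n^a · (log n)^b dominates n^a' · (log n)^b' iff a > a', or (a = a' and b > b'). Ranking the 5 terms shows the dominant one is 6 · n^3 · (log n)^2. Hence f(n) ∈ Θ(n^3 · (log n)^2).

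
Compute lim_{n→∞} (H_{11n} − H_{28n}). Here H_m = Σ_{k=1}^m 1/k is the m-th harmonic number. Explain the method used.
lim = ln(11/28)

Euler-Maclaurin gives H_m = ln m + γ + 1/(2m) + O(1/m^2). The γ and O(1/m) terms cancel in the difference:
  H_{11n} − H_{28n} = ln(11n) − ln(28n) + O(1/n) = ln(11/28) + O(1/n).
Hence the limit is ln(11/28).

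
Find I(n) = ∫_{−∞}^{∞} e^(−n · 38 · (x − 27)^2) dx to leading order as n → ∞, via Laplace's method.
I(n) = sqrt(π/(38n))

Here φ(x) = 38 · (x − 27)^2 has its unique minimum at x* = 27 with φ(x*) = 0 and φ''(x*) = 76. Laplace's method gives
  I(n) ~ e^(−n φ(x*)) · sqrt(2π / (n · φ''(x*))) = sqrt(2π / (76n)) = sqrt(π/(38n)).
This is exact: substituting u = (x − 27)·sqrt(38n) gives I(n) = (1/sqrt(38n)) ∫_{−∞}^{∞} e^(−u^2) du = sqrt(π/(38n)).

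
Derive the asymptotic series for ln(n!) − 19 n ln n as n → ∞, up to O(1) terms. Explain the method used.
ln(n!) − 19 n ln n = −18 n ln n − n + (1/2) ln(2π n) + O(1/n)

Stirling: ln((n)!) = n ln(n) − n + (1/2) ln(2π·n) + O(1/n).
Here n ln(n) = n ln n.
Subtract 19n ln n: leading term is (1 − 19) n ln n = −18 n ln n. The next term is −n. Then the (1/2) ln(2π·n) correction.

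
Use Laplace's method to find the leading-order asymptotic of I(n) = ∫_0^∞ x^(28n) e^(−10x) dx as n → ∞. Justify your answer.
I(n) ~ (sqrt(2π·28n) / 10) · (28n/(10e))^(28n)

Write the integrand as exp(28n ln x − 10x) and set f(x) = 28n ln x − 10x. Then f'(x) = 28n/x − 10 = 0 at x* = 28n/10, and f''(x*) = −28n/x*^2 = −10^2/(28n). Laplace's method (interior maximum) gives
  I(n) ~ e^(f(x*)) · sqrt(2π / |f''(x*)|)
        = exp(28n ln(28n/10) − 28n) · sqrt(2π · 28n / 10^2)
        = (28n/10)^(28n) e^(−28n) · sqrt(2π·28n) / 10
        = (sqrt(2π·28n) / 10) · (28n/(10e))^(28n).
This matches Γ(28n+1)/10^(28n+1) with Stirling applied to Γ.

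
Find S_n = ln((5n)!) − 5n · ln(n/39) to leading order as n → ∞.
S_n ~ 5n · (ln 195 − 1) + O(ln n)

Stirling: ln((5n)!) = 5n ln(5n) − 5n + O(ln n).
  S_n = 5n ln(5n) − 5n − 5n ln(n/39) + O(ln n)
      = 5n ln(5n) − 5n ln n + 5n ln 39 − 5n + O(ln n)
      = 5n ln 5 + 5n ln 39 − 5n + O(ln n)
      = 5n (ln 195 − 1) + O(ln n).
Numerically ln(195) − 1 ≈ 4.2730.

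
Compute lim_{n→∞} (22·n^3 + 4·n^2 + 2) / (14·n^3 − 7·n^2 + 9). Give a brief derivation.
lim = 22/14 = 11/7

For large n the leading n^3 terms dominate both numerator and denominator. Dividing top and bottom by n^3, every other term tends to 0, leaving 22/14 = 11/7.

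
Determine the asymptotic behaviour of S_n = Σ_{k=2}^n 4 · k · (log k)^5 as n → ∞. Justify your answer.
S_n ~ 2 · n^2 · (log n)^5

By integral comparison, S_n = ∫_1^n 4 · x · (log x)^5 dx + O(n · (log n)^5). For the integral, the leading term of ∫_1^n x^1 (log x)^5 dx is n^2/2 · (log n)^5 (by repeated integration by parts; each step lowers the log-exponent and produces a relatively O(1/log n) correction). Hence S_n ~ 2 · n^2 · (log n)^5.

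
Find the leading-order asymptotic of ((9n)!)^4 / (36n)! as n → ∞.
((9n)!)^4/(36n)! ~ ((2π·9n)^(3/2) / 2) · 4^(−4·9n)  →  0

Write N = 9n. Stirling: N! ~ sqrt(2π N)(N/e)^N and (4N)! ~ sqrt(2π·4N)·(4N/e)^(4N).
  (N!)^4/(4N)! ~ (2π N)^(4/2) (N/e)^(4N) / [sqrt(2π·4N) (4N/e)^(4N)]
     = (2π N)^(4/2) / sqrt(2π·4N) · (N/(4N))^(4N)
     = (2π N)^((4−1)/2) / 2 · 4^(−4N).
Since 4^4 > 1, the factor 4^(−4N) decays exponentially, so the ratio → 0. Substituting N = 9n gives the stated form.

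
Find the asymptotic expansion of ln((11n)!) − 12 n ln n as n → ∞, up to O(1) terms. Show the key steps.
ln((11n)!) − 12 n ln n = −n ln n + 11(ln 11 − 1) n + (1/2) ln(2π·11n) + O(1/n)

Stirling: ln((11n)!) = 11n ln(11n) − 11n + (1/2) ln(2π·11n) + O(1/n).
Expand 11n ln(11n) = 11n (ln n + ln 11) = 11n ln n + 11n ln 11.
Subtract 12n ln n: leading term is (11 − 12) n ln n = −n ln n. The next term is 11n ln 11 − 11n = 11(ln 11 − 1) n. Then the (1/2) ln(2π·11n) correction.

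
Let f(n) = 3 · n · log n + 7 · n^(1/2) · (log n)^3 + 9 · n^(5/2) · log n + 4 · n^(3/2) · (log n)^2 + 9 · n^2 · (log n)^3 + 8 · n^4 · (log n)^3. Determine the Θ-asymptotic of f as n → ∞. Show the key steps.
f(n) ∈ Θ(n^4 · (log n)^3)

Compare the terms by growth order. For large n, n^a · (log n)^b dominates n^a' · (log n)^b' iff a > a', or (a = a' and b > b'). Ranking the 6 terms shows the dominant one is 8 · n^4 · (log n)^3. Hence f(n) ∈ Θ(n^4 · (log n)^3).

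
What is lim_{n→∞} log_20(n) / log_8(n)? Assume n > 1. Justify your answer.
lim = ln(8) / ln(20) = log_20(8)

Change of base: log_20(n) = ln n / ln 20 and log_8(n) = ln n / ln 8. The ratio is (ln n / ln 20) · (ln 8 / ln n) = ln 8 / ln 20, a constant independent of n. So the limit is ln 8 / ln 20 = log_20(8).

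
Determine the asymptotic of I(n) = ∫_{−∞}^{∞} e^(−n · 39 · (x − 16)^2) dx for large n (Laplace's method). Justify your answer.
I(n) = sqrt(π/(39n))

Here φ(x) = 39 · (x − 16)^2 has its unique minimum at x* = 16 with φ(x*) = 0 and φ''(x*) = 78. Laplace's method gives
  I(n) ~ e^(−n φ(x*)) · sqrt(2π / (n · φ''(x*))) = sqrt(2π / (78n)) = sqrt(π/(39n)).
This is exact: substituting u = (x − 16)·sqrt(39n) gives I(n) = (1/sqrt(39n)) ∫_{−∞}^{∞} e^(−u^2) du = sqrt(π/(39n)).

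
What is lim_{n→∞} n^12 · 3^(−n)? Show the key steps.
lim = 0

Exponentials with base > 1 dominate every fixed polynomial: for any fixed c, n^c / 3^n → 0 as n → ∞ (e.g. by the ratio test, or by writing 3^n = e^(n ln 3) and noting e^(n ln 3) / n^c → ∞). Hence n^12 · 3^(−n) = n^12 / 3^n → 0.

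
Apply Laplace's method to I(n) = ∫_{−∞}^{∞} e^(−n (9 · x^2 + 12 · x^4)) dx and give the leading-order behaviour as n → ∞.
I(n) ~ sqrt(π/(9n))

φ(x) = 9 · x^2 + 12 · x^4 has its unique global minimum at x* = 0 (since φ'(x) = 18x + 48x^3 = 0 only at x = 0 for real x with both coefficients positive, and φ → ∞ as |x| → ∞). At x* = 0, φ(0) = 0 and φ''(0) = 18. Laplace's method then gives
  I(n) ~ sqrt(2π / (n · φ''(0))) · e^(−n φ(0)) = sqrt(2π / (18n)) = sqrt(π/(9n)).
The 12 · x^4 term contributes only at subleading order (an O(1/n) relative correction).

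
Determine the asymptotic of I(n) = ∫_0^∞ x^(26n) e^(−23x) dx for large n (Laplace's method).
I(n) ~ (sqrt(2π·26n) / 23) · (26n/(23e))^(26n)

Write the integrand as exp(26n ln x − 23x) and set f(x) = 26n ln x − 23x. Then f'(x) = 26n/x − 23 = 0 at x* = 26n/23, and f''(x*) = −26n/x*^2 = −23^2/(26n). Laplace's method (interior maximum) gives
  I(n) ~ e^(f(x*)) · sqrt(2π / |f''(x*)|)
        = exp(26n ln(26n/23) − 26n) · sqrt(2π · 26n / 23^2)
        = (26n/23)^(26n) e^(−26n) · sqrt(2π·26n) / 23
        = (sqrt(2π·26n) / 23) · (26n/(23e))^(26n).
This matches Γ(26n+1)/23^(26n+1) with Stirling applied to Γ.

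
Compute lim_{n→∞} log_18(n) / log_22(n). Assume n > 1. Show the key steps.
lim = ln(22) / ln(18) = log_18(22)

Change of base: log_18(n) = ln n / ln 18 and log_22(n) = ln n / ln 22. The ratio is (ln n / ln 18) · (ln 22 / ln n) = ln 22 / ln 18, a constant independent of n. So the limit is ln 22 / ln 18 = log_18(22).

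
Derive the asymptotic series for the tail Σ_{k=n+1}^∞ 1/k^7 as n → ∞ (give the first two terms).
Σ_{k>n} 1/k^7 = 1/(6 · n^6) − 1/(2 · n^7) + O(1/n^8)

Compare to the integral: ∫_{n}^∞ x^(−7) dx = [−x^(−6)/6]_{n}^∞ = 1/((7−1)·n^6). The Euler-Maclaurin correction adds −f(n)/2 = −1/(2·n^7). Euler-Maclaurin then gives
  Σ_{k>n} 1/k^7 = ∫_{n}^∞ dx/x^7 − 1/(2·n^7) + O(1/n^8).
(Equivalently this is ζ(7) − Σ_{k≤n} 1/k^7.)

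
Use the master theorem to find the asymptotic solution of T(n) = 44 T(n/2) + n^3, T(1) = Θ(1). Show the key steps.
T(n) = Θ(n^(log_2 44))

Master theorem: compare f(n) = n^3 to n^(log_2 44) where log_2 44 ≈ 5.459. Since 3 < log_2 44, we have f(n) = O(n^(log_2 44 − ε)) for some ε > 0 — Case 1. Hence T(n) = Θ(n^(log_2 44)).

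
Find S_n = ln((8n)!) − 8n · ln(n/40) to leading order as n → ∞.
S_n ~ 8n · (ln 320 − 1) + O(ln n)

Stirling: ln((8n)!) = 8n ln(8n) − 8n + O(ln n).
  S_n = 8n ln(8n) − 8n − 8n ln(n/40) + O(ln n)
      = 8n ln(8n) − 8n ln n + 8n ln 40 − 8n + O(ln n)
      = 8n ln 8 + 8n ln 40 − 8n + O(ln n)
      = 8n (ln 320 − 1) + O(ln n).
Numerically ln(320) − 1 ≈ 4.7683.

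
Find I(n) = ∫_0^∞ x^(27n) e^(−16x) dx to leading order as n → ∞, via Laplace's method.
I(n) ~ (sqrt(2π·27n) / 16) · (27n/(16e))^(27n)

Write the integrand as exp(27n ln x − 16x) and set f(x) = 27n ln x − 16x. Then f'(x) = 27n/x − 16 = 0 at x* = 27n/16, and f''(x*) = −27n/x*^2 = −16^2/(27n). Laplace's method (interior maximum) gives
  I(n) ~ e^(f(x*)) · sqrt(2π / |f''(x*)|)
        = exp(27n ln(27n/16) − 27n) · sqrt(2π · 27n / 16^2)
        = (27n/16)^(27n) e^(−27n) · sqrt(2π·27n) / 16
        = (sqrt(2π·27n) / 16) · (27n/(16e))^(27n).
This matches Γ(27n+1)/16^(27n+1) with Stirling applied to Γ.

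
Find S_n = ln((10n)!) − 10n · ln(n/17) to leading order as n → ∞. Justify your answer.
S_n ~ 10n · (ln 170 − 1) + O(ln n)

Stirling: ln((10n)!) = 10n ln(10n) − 10n + O(ln n).
  S_n = 10n ln(10n) − 10n − 10n ln(n/17) + O(ln n)
      = 10n ln(10n) − 10n ln n + 10n ln 17 − 10n + O(ln n)
      = 10n ln 10 + 10n ln 17 − 10n + O(ln n)
      = 10n (ln 170 − 1) + O(ln n).
Numerically ln(170) − 1 ≈ 4.1358.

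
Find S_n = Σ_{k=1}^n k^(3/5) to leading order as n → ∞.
S_n ~ (5/8) · n^(8/5)

Integral comparison: Σ_{k=1}^n k^(3/5) = ∫_0^n x^(3/5) dx + O(n^(3/5)). The integral is n^(1 + 3/5) / (1 + 3/5) = n^((3+5)/5) / ((3+5)/5) = (5/8) · n^(8/5).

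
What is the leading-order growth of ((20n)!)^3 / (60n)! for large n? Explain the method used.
((20n)!)^3/(60n)! ~ ((2π·20n)^(2/2) / sqrt(3)) · 3^(−3·20n)  →  0

Write N = 20n. Stirling: N! ~ sqrt(2π N)(N/e)^N and (3N)! ~ sqrt(2π·3N)·(3N/e)^(3N).
  (N!)^3/(3N)! ~ (2π N)^(3/2) (N/e)^(3N) / [sqrt(2π·3N) (3N/e)^(3N)]
     = (2π N)^(3/2) / sqrt(2π·3N) · (N/(3N))^(3N)
     = (2π N)^((3−1)/2) / sqrt(3) · 3^(−3N).
Since 3^3 > 1, the factor 3^(−3N) decays exponentially, so the ratio → 0. Substituting N = 20n gives the stated form.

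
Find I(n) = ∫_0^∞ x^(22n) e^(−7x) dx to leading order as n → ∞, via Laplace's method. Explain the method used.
I(n) ~ (sqrt(2π·22n) / 7) · (22n/(7e))^(22n)

Write the integrand as exp(22n ln x − 7x) and set f(x) = 22n ln x − 7x. Then f'(x) = 22n/x − 7 = 0 at x* = 22n/7, and f''(x*) = −22n/x*^2 = −7^2/(22n). Laplace's method (interior maximum) gives
  I(n) ~ e^(f(x*)) · sqrt(2π / |f''(x*)|)
        = exp(22n ln(22n/7) − 22n) · sqrt(2π · 22n / 7^2)
        = (22n/7)^(22n) e^(−22n) · sqrt(2π·22n) / 7
        = (sqrt(2π·22n) / 7) · (22n/(7e))^(22n).
This matches Γ(22n+1)/7^(22n+1) with Stirling applied to Γ.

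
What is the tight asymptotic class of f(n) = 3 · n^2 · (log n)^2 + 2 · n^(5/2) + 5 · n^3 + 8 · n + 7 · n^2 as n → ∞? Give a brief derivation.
f(n) ∈ Θ(n^3)

Compare the terms by growth order. For large n, n^a · (log n)^b dominates n^a' · (log n)^b' iff a > a', or (a = a' and b > b'). Ranking the 5 terms shows the dominant one is 5 · n^3. Hence f(n) ∈ Θ(n^3).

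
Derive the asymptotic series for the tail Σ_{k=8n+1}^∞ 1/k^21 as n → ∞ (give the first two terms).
Σ_{k>8n} 1/k^21 = 1/(20 · (8n)^20) − 1/(2 · (8n)^21) + O(1/(8n)^22)

Compare to the integral: ∫_{8n}^∞ x^(−21) dx = [−x^(−20)/20]_{8n}^∞ = 1/((21−1)·(8n)^20). The Euler-Maclaurin correction adds −f(8n)/2 = −1/(2·(8n)^21). Euler-Maclaurin then gives
  Σ_{k>8n} 1/k^21 = ∫_{8n}^∞ dx/x^21 − 1/(2·(8n)^21) + O(1/(8n)^22).
(Equivalently this is ζ(21) − Σ_{k≤8n} 1/k^21.)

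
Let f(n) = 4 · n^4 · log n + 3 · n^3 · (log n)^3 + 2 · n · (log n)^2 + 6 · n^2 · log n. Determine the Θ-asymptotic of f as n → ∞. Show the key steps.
f(n) ∈ Θ(n^4 · log n)

Compare the terms by growth order. For large n, n^a · (log n)^b dominates n^a' · (log n)^b' iff a > a', or (a = a' and b > b'). Ranking the 4 terms shows the dominant one is 4 · n^4 · log n. Hence f(n) ∈ Θ(n^4 · log n).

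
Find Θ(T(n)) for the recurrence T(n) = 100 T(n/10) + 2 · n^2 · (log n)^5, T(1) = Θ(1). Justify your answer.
T(n) = Θ(n^2 · (log n)^6)

Here log_10 100 = 2 and f(n) = 2 · n^2 · (log n)^5 = Θ(n^(log_10 100) · (log n)^5). This is the extended Case 2 of the master theorem (f matches the critical exponent up to log factors), giving T(n) = Θ(n^(log_10 100) · (log n)^(5+1)) = Θ(n^2 · (log n)^6).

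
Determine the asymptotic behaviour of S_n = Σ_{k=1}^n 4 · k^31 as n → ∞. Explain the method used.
S_n ~ n^32 / 8

By integral comparison (Euler-Maclaurin), Σ_{k=1}^n 4 · k^31 = 4 · ∫_0^n x^31 dx + O(n^31) = 4 · n^32/32 = n^32 / 8 + O(n^31). (Equivalently, Faulhaber's formula gives the same leading term.)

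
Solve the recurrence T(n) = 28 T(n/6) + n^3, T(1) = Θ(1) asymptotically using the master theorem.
T(n) = Θ(n^3)

log_6 28 ≈ 1.860. f(n) = n^3 dominates n^(log_6 28) since 3 > 1.860, and the regularity condition a·f(n/b) = 28·(n/6)^3 = (28/216)·n^3 ≤ c·f(n) holds with c = 28/216 ≈ 0.13 < 1. So this is Case 3: T(n) = Θ(f(n)) = Θ(n^3).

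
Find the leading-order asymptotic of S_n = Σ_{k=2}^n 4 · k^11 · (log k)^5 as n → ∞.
S_n ~ n^12 · (log n)^5 / 3

By integral comparison, S_n = ∫_1^n 4 · x^11 · (log x)^5 dx + O(n^11 · (log n)^5). For the integral, the leading term of ∫_1^n x^11 (log x)^5 dx is n^12/12 · (log n)^5 (by repeated integration by parts; each step lowers the log-exponent and produces a relatively O(1/log n) correction). Hence S_n ~ n^12 · (log n)^5 / 3.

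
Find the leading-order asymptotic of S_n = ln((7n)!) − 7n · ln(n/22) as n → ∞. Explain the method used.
S_n ~ 7n · (ln 154 − 1) + O(ln n)

Stirling: ln((7n)!) = 7n ln(7n) − 7n + O(ln n).
  S_n = 7n ln(7n) − 7n − 7n ln(n/22) + O(ln n)
      = 7n ln(7n) − 7n ln n + 7n ln 22 − 7n + O(ln n)
      = 7n ln 7 + 7n ln 22 − 7n + O(ln n)
      = 7n (ln 154 − 1) + O(ln n).
Numerically ln(154) − 1 ≈ 4.0370.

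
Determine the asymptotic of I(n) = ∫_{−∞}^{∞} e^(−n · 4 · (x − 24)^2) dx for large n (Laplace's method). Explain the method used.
I(n) = sqrt(π/(4n))

Here φ(x) = 4 · (x − 24)^2 has its unique minimum at x* = 24 with φ(x*) = 0 and φ''(x*) = 8. Laplace's method gives
  I(n) ~ e^(−n φ(x*)) · sqrt(2π / (n · φ''(x*))) = sqrt(2π / (8n)) = sqrt(π/(4n)).
This is exact: substituting u = (x − 24)·sqrt(4n) gives I(n) = (1/sqrt(4n)) ∫_{−∞}^{∞} e^(−u^2) du = sqrt(π/(4n)).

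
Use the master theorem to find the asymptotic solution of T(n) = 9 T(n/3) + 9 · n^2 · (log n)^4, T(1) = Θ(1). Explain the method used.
T(n) = Θ(n^2 · (log n)^5)

Here log_3 9 = 2 and f(n) = 9 · n^2 · (log n)^4 = Θ(n^(log_3 9) · (log n)^4). This is the extended Case 2 of the master theorem (f matches the critical exponent up to log factors), giving T(n) = Θ(n^(log_3 9) · (log n)^(4+1)) = Θ(n^2 · (log n)^5).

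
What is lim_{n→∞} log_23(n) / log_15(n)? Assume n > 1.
lim = ln(15) / ln(23) = log_23(15)

Change of base: log_23(n) = ln n / ln 23 and log_15(n) = ln n / ln 15. The ratio is (ln n / ln 23) · (ln 15 / ln n) = ln 15 / ln 23, a constant independent of n. So the limit is ln 15 / ln 23 = log_23(15).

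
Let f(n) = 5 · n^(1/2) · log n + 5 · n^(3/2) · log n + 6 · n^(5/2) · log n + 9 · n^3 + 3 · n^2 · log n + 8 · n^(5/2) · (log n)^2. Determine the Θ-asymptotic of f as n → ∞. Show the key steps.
f(n) ∈ Θ(n^3)

Compare the terms by growth order. For large n, n^a · (log n)^b dominates n^a' · (log n)^b' iff a > a', or (a = a' and b > b'). Ranking the 6 terms shows the dominant one is 9 · n^3. Hence f(n) ∈ Θ(n^3).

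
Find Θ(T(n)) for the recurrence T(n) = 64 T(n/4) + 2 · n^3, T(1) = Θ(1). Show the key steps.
T(n) = Θ(n^3 log n)

log_4 64 = 3, and f(n) = 2 · n^3 = Θ(n^(log_4 64)). This is Case 2 of the master theorem: T(n) = Θ(f(n) · log n) = Θ(n^3 log n).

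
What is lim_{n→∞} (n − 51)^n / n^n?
lim = e^(−51)

Rewrite as (1 − 51/n)^(n). By the standard limit (1 + x/n)^n → e^x, we have (1 − 51/n)^n → e^(−51), and raising to the 1st power gives e^(−51).
More precisely, ln[(1 − 51/n)^(n)] = n · ln(1 − 51/n) = n · (-51/n + O(1/n^2)) = -51 + O(1/n) → -51.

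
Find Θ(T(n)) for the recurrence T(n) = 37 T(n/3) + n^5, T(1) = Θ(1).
T(n) = Θ(n^5)

log_3 37 ≈ 3.287. f(n) = n^5 dominates n^(log_3 37) since 5 > 3.287, and the regularity condition a·f(n/b) = 37·(n/3)^5 = (37/243)·n^5 ≤ c·f(n) holds with c = 37/243 ≈ 0.152 < 1. So this is Case 3: T(n) = Θ(f(n)) = Θ(n^5).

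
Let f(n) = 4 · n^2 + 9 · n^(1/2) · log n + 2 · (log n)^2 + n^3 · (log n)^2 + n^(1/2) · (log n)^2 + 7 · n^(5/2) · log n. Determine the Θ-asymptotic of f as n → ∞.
f(n) ∈ Θ(n^3 · (log n)^2)

Compare the terms by growth order. For large n, n^a · (log n)^b dominates n^a' · (log n)^b' iff a > a', or (a = a' and b > b'). Ranking the 6 terms shows the dominant one is n^3 · (log n)^2. Hence f(n) ∈ Θ(n^3 · (log n)^2).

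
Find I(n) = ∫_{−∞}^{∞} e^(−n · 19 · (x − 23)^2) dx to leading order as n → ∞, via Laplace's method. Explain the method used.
I(n) = sqrt(π/(19n))

Here φ(x) = 19 · (x − 23)^2 has its unique minimum at x* = 23 with φ(x*) = 0 and φ''(x*) = 38. Laplace's method gives
  I(n) ~ e^(−n φ(x*)) · sqrt(2π / (n · φ''(x*))) = sqrt(2π / (38n)) = sqrt(π/(19n)).
This is exact: substituting u = (x − 23)·sqrt(19n) gives I(n) = (1/sqrt(19n)) ∫_{−∞}^{∞} e^(−u^2) du = sqrt(π/(19n)).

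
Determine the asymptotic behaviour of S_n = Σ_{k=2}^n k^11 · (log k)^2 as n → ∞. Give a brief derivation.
S_n ~ n^12 · (log n)^2 / 12

By integral comparison, S_n = ∫_1^n x^11 · (log x)^2 dx + O(n^11 · (log n)^2). For the integral, the leading term of ∫_1^n x^11 (log x)^2 dx is n^12/12 · (log n)^2 (by repeated integration by parts; each step lowers the log-exponent and produces a relatively O(1/log n) correction). Hence S_n ~ n^12 · (log n)^2 / 12.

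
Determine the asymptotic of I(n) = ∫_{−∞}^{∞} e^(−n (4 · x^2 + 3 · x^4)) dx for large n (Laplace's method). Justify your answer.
I(n) ~ sqrt(π/(4n))

φ(x) = 4 · x^2 + 3 · x^4 has its unique global minimum at x* = 0 (since φ'(x) = 8x + 12x^3 = 0 only at x = 0 for real x with both coefficients positive, and φ → ∞ as |x| → ∞). At x* = 0, φ(0) = 0 and φ''(0) = 8. Laplace's method then gives
  I(n) ~ sqrt(2π / (n · φ''(0))) · e^(−n φ(0)) = sqrt(2π / (8n)) = sqrt(π/(4n)).
The 3 · x^4 term contributes only at subleading order (an O(1/n) relative correction).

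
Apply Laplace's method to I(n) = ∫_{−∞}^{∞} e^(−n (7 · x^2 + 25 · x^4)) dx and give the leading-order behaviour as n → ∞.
I(n) ~ sqrt(π/(7n))

φ(x) = 7 · x^2 + 25 · x^4 has its unique global minimum at x* = 0 (since φ'(x) = 14x + 100x^3 = 0 only at x = 0 for real x with both coefficients positive, and φ → ∞ as |x| → ∞). At x* = 0, φ(0) = 0 and φ''(0) = 14. Laplace's method then gives
  I(n) ~ sqrt(2π / (n · φ''(0))) · e^(−n φ(0)) = sqrt(2π / (14n)) = sqrt(π/(7n)).
The 25 · x^4 term contributes only at subleading order (an O(1/n) relative correction).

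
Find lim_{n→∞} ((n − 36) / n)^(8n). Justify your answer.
lim = e^(−288)

Rewrite as (1 − 36/n)^(8n). By the standard limit (1 + x/n)^n → e^x, we have (1 − 36/n)^n → e^(−36), and raising to the 8th power gives e^(−288).
More precisely, ln[(1 − 36/n)^(8n)] = 8n · ln(1 − 36/n) = 8n · (-36/n + O(1/n^2)) = -288 + O(1/n) → -288.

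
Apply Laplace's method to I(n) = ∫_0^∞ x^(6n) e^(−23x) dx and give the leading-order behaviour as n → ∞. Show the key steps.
I(n) ~ (sqrt(2π·6n) / 23) · (6n/(23e))^(6n)

Write the integrand as exp(6n ln x − 23x) and set f(x) = 6n ln x − 23x. Then f'(x) = 6n/x − 23 = 0 at x* = 6n/23, and f''(x*) = −6n/x*^2 = −23^2/(6n). Laplace's method (interior maximum) gives
  I(n) ~ e^(f(x*)) · sqrt(2π / |f''(x*)|)
        = exp(6n ln(6n/23) − 6n) · sqrt(2π · 6n / 23^2)
        = (6n/23)^(6n) e^(−6n) · sqrt(2π·6n) / 23
        = (sqrt(2π·6n) / 23) · (6n/(23e))^(6n).
This matches Γ(6n+1)/23^(6n+1) with Stirling applied to Γ.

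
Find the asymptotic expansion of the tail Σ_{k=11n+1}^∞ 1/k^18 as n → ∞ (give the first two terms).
Σ_{k>11n} 1/k^18 = 1/(17 · (11n)^17) − 1/(2 · (11n)^18) + O(1/(11n)^19)

Compare to the integral: ∫_{11n}^∞ x^(−18) dx = [−x^(−17)/17]_{11n}^∞ = 1/((18−1)·(11n)^17). The Euler-Maclaurin correction adds −f(11n)/2 = −1/(2·(11n)^18). Euler-Maclaurin then gives
  Σ_{k>11n} 1/k^18 = ∫_{11n}^∞ dx/x^18 − 1/(2·(11n)^18) + O(1/(11n)^19).
(Equivalently this is ζ(18) − Σ_{k≤11n} 1/k^18.)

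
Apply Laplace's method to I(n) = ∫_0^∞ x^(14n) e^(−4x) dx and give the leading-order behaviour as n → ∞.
I(n) ~ (sqrt(2π·14n) / 4) · (14n/(4e))^(14n)

Write the integrand as exp(14n ln x − 4x) and set f(x) = 14n ln x − 4x. Then f'(x) = 14n/x − 4 = 0 at x* = 14n/4, and f''(x*) = −14n/x*^2 = −4^2/(14n). Laplace's method (interior maximum) gives
  I(n) ~ e^(f(x*)) · sqrt(2π / |f''(x*)|)
        = exp(14n ln(14n/4) − 14n) · sqrt(2π · 14n / 4^2)
        = (14n/4)^(14n) e^(−14n) · sqrt(2π·14n) / 4
        = (sqrt(2π·14n) / 4) · (14n/(4e))^(14n).
This matches Γ(14n+1)/4^(14n+1) with Stirling applied to Γ.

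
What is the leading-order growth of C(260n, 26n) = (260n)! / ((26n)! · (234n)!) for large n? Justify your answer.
C(260n, 26n) ~ (10000000000/387420489)^(26n) · sqrt(5/(9π·26n))

Write N = 26n. Apply Stirling to each factorial:
  (10N)! ~ sqrt(2π·10N) · (10N/e)^(10N),
  N! ~ sqrt(2π N) · (N/e)^N,
  (9N)! ~ sqrt(2π·9N) · (9N/e)^(9N).
The exponential factors combine to (10N)^(10N) / (N^N · (9N)^(9N)) = 10^(10N)/9^(9N) = (10^10/9^9)^N = (10000000000/387420489)^N.
The square-root prefactors combine to sqrt(2π·10N) / (sqrt(2π N)·sqrt(2π·9N)) = sqrt(10 / (2π·9·N)) = sqrt(5/(9π·26n)).
Substituting N = 26n: C(260n, 26n) ~ (10000000000/387420489)^(26n) · sqrt(5/(9π·26n)).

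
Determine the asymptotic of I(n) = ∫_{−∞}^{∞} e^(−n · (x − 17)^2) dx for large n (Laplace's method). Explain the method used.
I(n) = sqrt(π/n)

Here φ(x) = (x − 17)^2 has its unique minimum at x* = 17 with φ(x*) = 0 and φ''(x*) = 2. Laplace's method gives
  I(n) ~ e^(−n φ(x*)) · sqrt(2π / (n · φ''(x*))) = sqrt(2π / (2n)) = sqrt(π/n).
This is exact: substituting u = (x − 17)·sqrt(n) gives I(n) = (1/sqrt(n)) ∫_{−∞}^{∞} e^(−u^2) du = sqrt(π/n).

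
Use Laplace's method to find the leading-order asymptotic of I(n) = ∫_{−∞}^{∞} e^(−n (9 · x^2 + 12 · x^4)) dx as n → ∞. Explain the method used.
I(n) ~ sqrt(π/(9n))

φ(x) = 9 · x^2 + 12 · x^4 has its unique global minimum at x* = 0 (since φ'(x) = 18x + 48x^3 = 0 only at x = 0 for real x with both coefficients positive, and φ → ∞ as |x| → ∞). At x* = 0, φ(0) = 0 and φ''(0) = 18. Laplace's method then gives
  I(n) ~ sqrt(2π / (n · φ''(0))) · e^(−n φ(0)) = sqrt(2π / (18n)) = sqrt(π/(9n)).
The 12 · x^4 term contributes only at subleading order (an O(1/n) relative correction).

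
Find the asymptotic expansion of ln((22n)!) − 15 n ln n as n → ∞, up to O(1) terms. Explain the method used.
ln((22n)!) − 15 n ln n = 7 n ln n + 22(ln 22 − 1) n + (1/2) ln(2π·22n) + O(1/n)

Stirling: ln((22n)!) = 22n ln(22n) − 22n + (1/2) ln(2π·22n) + O(1/n).
Expand 22n ln(22n) = 22n (ln n + ln 22) = 22n ln n + 22n ln 22.
Subtract 15n ln n: leading term is (22 − 15) n ln n = 7 n ln n. The next term is 22n ln 22 − 22n = 22(ln 22 − 1) n. Then the (1/2) ln(2π·22n) correction.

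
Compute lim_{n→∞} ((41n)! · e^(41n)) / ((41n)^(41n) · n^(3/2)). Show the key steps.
lim = 0

Stirling: (41n)! ~ sqrt(2π·41n) · (41n/e)^(41n). Hence
  (41n)! · e^(41n) / (41n)^(41n) ~ sqrt(2π·41n).
Dividing by n^(3/2): sqrt(2π·41n) / n^(3/2) = sqrt(2π·41) · n^((1−3)/2), so the expression behaves like sqrt(2π·41) · n^((1−3)/2) → 0.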